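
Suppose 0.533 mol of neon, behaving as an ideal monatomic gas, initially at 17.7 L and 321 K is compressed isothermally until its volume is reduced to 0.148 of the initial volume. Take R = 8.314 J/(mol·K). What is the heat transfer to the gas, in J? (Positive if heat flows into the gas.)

-2720 J

P₁ = nRT₁/V₁ = 0.533×8.314×321/17.7 = 80.4 kPa.
Isothermal: T stays 321 K; PV = const ⇒ V₂ = 2.62 L, P₂ = 543 kPa.
ΔU = 0 (ideal gas, T constant).
W = nRT ln(V₂/V₁) = 0.533×8.314×321×ln(0.148) = -2720 J.
Q = ΔU + W = -2720 J.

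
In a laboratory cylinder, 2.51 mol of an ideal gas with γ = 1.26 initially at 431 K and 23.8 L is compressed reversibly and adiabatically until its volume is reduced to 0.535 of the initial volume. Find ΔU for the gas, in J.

P₁ = nRT₁/V₁ = 2.51×8.314×431/23.8 = 378 kPa.
Adiabatic: TV^(γ−1) = const ⇒ T₂ = 431×(1.87)^0.260 = 507 K; PV^γ = const ⇒ P₂ = 831 kPa.
For an ideal gas ΔU = nCvΔT with Cv = R/(γ−1) = 32.0 J/(mol·K).
ΔU = 2.51×32.0×(507−431) = 6110 J.

6110 J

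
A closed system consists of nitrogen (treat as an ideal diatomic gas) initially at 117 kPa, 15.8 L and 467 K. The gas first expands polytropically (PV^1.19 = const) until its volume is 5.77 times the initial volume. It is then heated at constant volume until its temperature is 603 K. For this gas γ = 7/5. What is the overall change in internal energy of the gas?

1350 J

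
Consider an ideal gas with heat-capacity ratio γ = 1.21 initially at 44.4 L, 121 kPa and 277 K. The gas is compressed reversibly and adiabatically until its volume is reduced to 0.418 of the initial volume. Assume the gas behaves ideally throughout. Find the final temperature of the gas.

Adiabatic: TV^(γ−1) = const ⇒ T₂ = 277×(2.39)^0.210 = 333 K; PV^γ = const ⇒ P₂ = 348 kPa.

333 K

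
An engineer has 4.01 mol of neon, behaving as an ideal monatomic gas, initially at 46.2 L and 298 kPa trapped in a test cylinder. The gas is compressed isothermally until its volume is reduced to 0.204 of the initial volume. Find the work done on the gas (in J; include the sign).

T₁ = P₁V₁/(nR) = 298×46.2/(4.01×8.314) = 413 K.
Isothermal: T stays 413 K; PV = const ⇒ V₂ = 9.42 L, P₂ = 1460 kPa.
W = nRT ln(V₂/V₁) = 4.01×8.314×413×ln(0.204) = -21900 J.
Work done on the gas = −W_by = 21900 J.

21900 J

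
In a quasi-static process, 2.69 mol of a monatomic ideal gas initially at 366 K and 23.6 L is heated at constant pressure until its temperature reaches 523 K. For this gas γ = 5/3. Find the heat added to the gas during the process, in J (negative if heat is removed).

8780 J

P₁ = nRT₁/V₁ = 2.69×8.314×366/23.6 = 347 kPa.
Isobaric: P stays 347 kPa; V/T = const ⇒ T₂ = 523 K, V₂ = 33.7 L.
W = PΔV = 347×(33.7−23.6) kPa·L = 3510 J.
ΔU = nCvΔT = 2.69×12.5×(523−366) = 5270 J.
Q = ΔU + W = nCpΔT = 8780 J.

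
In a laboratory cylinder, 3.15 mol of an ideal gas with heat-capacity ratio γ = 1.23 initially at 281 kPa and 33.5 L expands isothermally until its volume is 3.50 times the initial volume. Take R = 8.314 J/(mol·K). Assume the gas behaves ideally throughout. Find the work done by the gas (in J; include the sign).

T₁ = P₁V₁/(nR) = 281×33.5/(3.15×8.314) = 359 K.
Isothermal: T stays 359 K; PV = const ⇒ V₂ = 117 L, P₂ = 80.3 kPa.
W = nRT ln(V₂/V₁) = 3.15×8.314×359×ln(3.50) = 11800 J.

11800 J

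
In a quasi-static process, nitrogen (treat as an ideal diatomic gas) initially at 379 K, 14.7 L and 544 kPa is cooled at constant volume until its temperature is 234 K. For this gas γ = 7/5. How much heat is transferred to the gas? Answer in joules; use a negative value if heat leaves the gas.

-7650 J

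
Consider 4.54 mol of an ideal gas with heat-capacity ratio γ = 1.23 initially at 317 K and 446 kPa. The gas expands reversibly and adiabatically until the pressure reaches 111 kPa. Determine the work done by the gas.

11900 J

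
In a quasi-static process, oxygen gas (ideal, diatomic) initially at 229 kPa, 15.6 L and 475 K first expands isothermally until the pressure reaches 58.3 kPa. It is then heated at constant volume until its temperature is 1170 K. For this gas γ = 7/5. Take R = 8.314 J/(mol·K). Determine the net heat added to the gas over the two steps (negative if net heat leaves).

n = P₁V₁/(RT₁) = 229×15.6/(8.314×475) = 0.905 mol.
Step 1 — Isothermal: T stays 475 K; PV = const ⇒ V₂ = 61.3 L, P₂ = 58.3 kPa.
ΔU = 0 (ideal gas, T constant).
W = nRT ln(V₂/V₁) = 0.905×8.314×475×ln(3.93) = 4890 J.
Q = ΔU + W = 4890 J.
State after step 1: P = 58.3 kPa, V = 61.3 L, T = 475 K.
Step 2 — Isochoric: V stays 61.3 L; P/T = const ⇒ T₂ = 1170 K, P₂ = 144 kPa.
W = 0 (no volume change).
ΔU = nCvΔT = 0.905×20.8×(1170−475) = 13100 J.
Q = ΔU = 13100 J.
Net over both steps: W = 4890 J, Q = 18000 J, ΔU = 13100 J.

18000 J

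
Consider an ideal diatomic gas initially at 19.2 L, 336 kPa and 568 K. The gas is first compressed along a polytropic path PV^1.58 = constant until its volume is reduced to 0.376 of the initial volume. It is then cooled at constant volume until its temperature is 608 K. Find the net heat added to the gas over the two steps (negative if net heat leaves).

-7360 J

n = P₁V₁/(RT₁) = 336×19.2/(8.314×568) = 1.37 mol.
Step 1 — Polytropic n=1.58: T₂ = T₁(V₁/V₂)^(n−1) = 568×(2.66)^0.58 = 1000 K; P₂ = P₁(V₁/V₂)^n = 1580 kPa.
W = (P₁V₁−P₂V₂)/(n−1) = (336×19.2−1580×7.22)/0.58 = -8490 J.
ΔU = nCvΔT = 1.37×20.8×(1000−568) = 12300 J.
Q = ΔU + W = 3820 J.
State after step 1: P = 1580 kPa, V = 7.22 L, T = 1000 K.
Step 2 — Isochoric: V stays 7.22 L; P/T = const ⇒ T₂ = 608 K, P₂ = 957 kPa.
W = 0 (no volume change).
ΔU = nCvΔT = 1.37×20.8×(608−1000) = -11200 J.
Q = ΔU = -11200 J.
Net over both steps: W = -8490 J, Q = -7360 J, ΔU = 1140 J.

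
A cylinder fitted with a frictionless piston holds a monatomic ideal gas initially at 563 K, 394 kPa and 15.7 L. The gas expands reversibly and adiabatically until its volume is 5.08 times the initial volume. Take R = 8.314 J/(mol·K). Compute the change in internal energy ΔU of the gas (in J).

n = P₁V₁/(RT₁) = 394×15.7/(8.314×563) = 1.32 mol.
Adiabatic: TV^(γ−1) = const ⇒ T₂ = 563×(0.197)^0.667 = 191 K; PV^γ = const ⇒ P₂ = 26.2 kPa.
For an ideal gas ΔU = nCvΔT with Cv = (3/2)R = 12.5 J/(mol·K).
ΔU = 1.32×12.5×(191−563) = -6140 J.

-6140 J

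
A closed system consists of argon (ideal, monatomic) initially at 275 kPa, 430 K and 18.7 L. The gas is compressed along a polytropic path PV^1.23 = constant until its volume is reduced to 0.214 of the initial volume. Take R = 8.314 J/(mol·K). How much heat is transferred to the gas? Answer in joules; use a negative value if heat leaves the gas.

n = P₁V₁/(RT₁) = 275×18.7/(8.314×430) = 1.44 mol.
Polytropic n=1.23: T₂ = T₁(V₁/V₂)^(n−1) = 430×(4.67)^0.23 = 613 K; P₂ = P₁(V₁/V₂)^n = 1830 kPa.
W = (P₁V₁−P₂V₂)/(n−1) = (275×18.7−1830×4.00)/0.23 = -9520 J.
ΔU = nCvΔT = 1.44×12.5×(613−430) = 3280 J.
Q = ΔU + W = -6230 J.

-6230 J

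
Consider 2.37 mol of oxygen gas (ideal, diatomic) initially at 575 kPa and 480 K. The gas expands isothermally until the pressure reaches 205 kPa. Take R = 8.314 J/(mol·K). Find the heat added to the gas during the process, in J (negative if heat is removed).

9750 J

V₁ = nRT₁/P₁ = 2.37×8.314×480/575 = 16.4 L.
Isothermal: T stays 480 K; PV = const ⇒ V₂ = 46.1 L, P₂ = 205 kPa.
ΔU = 0 (ideal gas, T constant).
W = nRT ln(V₂/V₁) = 2.37×8.314×480×ln(2.80) = 9750 J.
Q = ΔU + W = 9750 J.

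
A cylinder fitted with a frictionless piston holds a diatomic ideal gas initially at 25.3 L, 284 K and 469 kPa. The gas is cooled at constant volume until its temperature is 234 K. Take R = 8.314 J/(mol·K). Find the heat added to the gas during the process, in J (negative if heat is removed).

-5220 J

n = P₁V₁/(RT₁) = 469×25.3/(8.314×284) = 5.03 mol.
Isochoric: V stays 25.3 L; P/T = const ⇒ T₂ = 234 K, P₂ = 386 kPa.
W = 0 (no volume change).
ΔU = nCvΔT = 5.03×20.8×(234−284) = -5220 J.
Q = ΔU = -5220 J.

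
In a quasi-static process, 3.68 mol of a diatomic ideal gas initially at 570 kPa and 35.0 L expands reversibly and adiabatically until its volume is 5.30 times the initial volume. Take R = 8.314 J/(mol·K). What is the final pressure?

55.2 kPa

T₁ = P₁V₁/(nR) = 570×35.0/(3.68×8.314) = 652 K.
Adiabatic: TV^(γ−1) = const ⇒ T₂ = 652×(0.189)^0.400 = 335 K; PV^γ = const ⇒ P₂ = 55.2 kPa.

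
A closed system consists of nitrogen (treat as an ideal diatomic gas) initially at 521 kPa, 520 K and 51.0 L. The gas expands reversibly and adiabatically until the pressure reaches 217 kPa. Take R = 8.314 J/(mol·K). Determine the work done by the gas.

n = P₁V₁/(RT₁) = 521×51.0/(8.314×520) = 6.15 mol.
Adiabatic: T₂/T₁ = (P₂/P₁)^((γ−1)/γ) ⇒ T₂ = 520×(0.417)^0.286 = 405 K; V₂ = 95.3 L.
ΔU = nCvΔT = 6.15×20.8×(405−520) = -14700 J.
Q = 0 for an adiabatic process, so W = −ΔU = 14700 J.

14700 J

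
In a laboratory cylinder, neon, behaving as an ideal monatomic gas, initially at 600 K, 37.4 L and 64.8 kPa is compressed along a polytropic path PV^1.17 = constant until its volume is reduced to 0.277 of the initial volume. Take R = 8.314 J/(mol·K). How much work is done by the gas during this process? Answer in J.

-3480 J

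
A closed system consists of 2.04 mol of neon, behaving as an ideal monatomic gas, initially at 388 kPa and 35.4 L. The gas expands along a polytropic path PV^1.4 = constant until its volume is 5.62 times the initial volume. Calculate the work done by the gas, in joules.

17100 J

T₁ = P₁V₁/(nR) = 388×35.4/(2.04×8.314) = 810 K.
Polytropic n=1.4: T₂ = T₁(V₁/V₂)^(n−1) = 810×(0.178)^0.40 = 406 K; P₂ = P₁(V₁/V₂)^n = 34.6 kPa.
W = (P₁V₁−P₂V₂)/(n−1) = (388×35.4−34.6×199)/0.40 = 17100 J.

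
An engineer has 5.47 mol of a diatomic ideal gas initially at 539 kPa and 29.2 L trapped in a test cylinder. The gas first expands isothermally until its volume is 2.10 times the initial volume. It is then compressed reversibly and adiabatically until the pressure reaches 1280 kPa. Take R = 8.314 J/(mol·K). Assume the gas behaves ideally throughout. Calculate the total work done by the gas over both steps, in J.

-11200 J

T₁ = P₁V₁/(nR) = 539×29.2/(5.47×8.314) = 346 K.
Step 1 — Isothermal: T stays 346 K; PV = const ⇒ V₂ = 61.3 L, P₂ = 257 kPa.
ΔU = 0 (ideal gas, T constant).
W = nRT ln(V₂/V₁) = 5.47×8.314×346×ln(2.10) = 11700 J.
Q = ΔU + W = 11700 J.
State after step 1: P = 257 kPa, V = 61.3 L, T = 346 K.
Step 2 — Adiabatic: T₂/T₁ = (P₂/P₁)^((γ−1)/γ) ⇒ T₂ = 346×(4.99)^0.286 = 548 K; V₂ = 19.5 L.
ΔU = nCvΔT = 5.47×20.8×(548−346) = 22900 J.
Q = 0 for an adiabatic process, so W = −ΔU = -22900 J.
Net over both steps: W = -11200 J, Q = 11700 J, ΔU = 22900 J.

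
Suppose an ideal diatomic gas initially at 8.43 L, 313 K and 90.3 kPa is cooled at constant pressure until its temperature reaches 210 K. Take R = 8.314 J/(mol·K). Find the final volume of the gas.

5.66 L

Isobaric: P stays 90.3 kPa; V/T = const ⇒ T₂ = 210 K, V₂ = 5.66 L.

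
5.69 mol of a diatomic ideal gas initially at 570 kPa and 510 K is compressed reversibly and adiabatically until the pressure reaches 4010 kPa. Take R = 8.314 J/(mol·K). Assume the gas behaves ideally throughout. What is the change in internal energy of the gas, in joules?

45000 J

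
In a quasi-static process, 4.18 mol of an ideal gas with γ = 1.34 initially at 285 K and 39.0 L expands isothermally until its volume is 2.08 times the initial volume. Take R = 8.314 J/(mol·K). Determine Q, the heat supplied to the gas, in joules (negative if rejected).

7250 J

P₁ = nRT₁/V₁ = 4.18×8.314×285/39.0 = 254 kPa.
Isothermal: T stays 285 K; PV = const ⇒ V₂ = 81.1 L, P₂ = 122 kPa.
ΔU = 0 (ideal gas, T constant).
W = nRT ln(V₂/V₁) = 4.18×8.314×285×ln(2.08) = 7250 J.
Q = ΔU + W = 7250 J.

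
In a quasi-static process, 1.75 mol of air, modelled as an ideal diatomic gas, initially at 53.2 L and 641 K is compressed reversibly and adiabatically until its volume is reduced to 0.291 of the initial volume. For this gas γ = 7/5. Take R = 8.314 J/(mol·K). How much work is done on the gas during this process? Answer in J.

14900 J

P₁ = nRT₁/V₁ = 1.75×8.314×641/53.2 = 175 kPa.
Adiabatic: TV^(γ−1) = const ⇒ T₂ = 641×(3.44)^0.400 = 1050 K; PV^γ = const ⇒ P₂ = 987 kPa.
ΔU = nCvΔT = 1.75×20.8×(1050−641) = 14900 J.
Q = 0 for an adiabatic process, so W = −ΔU = -14900 J.
Work done on the gas = −W_by = 14900 J.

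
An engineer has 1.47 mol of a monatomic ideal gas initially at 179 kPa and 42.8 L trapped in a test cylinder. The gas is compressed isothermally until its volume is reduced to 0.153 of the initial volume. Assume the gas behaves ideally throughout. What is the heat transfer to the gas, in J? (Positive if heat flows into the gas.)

-14400 J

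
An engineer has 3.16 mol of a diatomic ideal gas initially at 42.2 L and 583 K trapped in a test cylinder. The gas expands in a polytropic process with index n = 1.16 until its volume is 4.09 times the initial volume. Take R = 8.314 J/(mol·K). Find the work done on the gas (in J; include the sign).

P₁ = nRT₁/V₁ = 3.16×8.314×583/42.2 = 363 kPa.
Polytropic n=1.16: T₂ = T₁(V₁/V₂)^(n−1) = 583×(0.244)^0.16 = 465 K; P₂ = P₁(V₁/V₂)^n = 70.8 kPa.
W = (P₁V₁−P₂V₂)/(n−1) = (363×42.2−70.8×173)/0.16 = 19300 J.
Work done on the gas = −W_by = -19300 J.

-19300 J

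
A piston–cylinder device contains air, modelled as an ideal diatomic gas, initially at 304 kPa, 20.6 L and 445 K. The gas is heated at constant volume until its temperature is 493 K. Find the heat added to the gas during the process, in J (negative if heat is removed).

1690 J

n = P₁V₁/(RT₁) = 304×20.6/(8.314×445) = 1.69 mol.
Isochoric: V stays 20.6 L; P/T = const ⇒ T₂ = 493 K, P₂ = 337 kPa.
W = 0 (no volume change).
ΔU = nCvΔT = 1.69×20.8×(493−445) = 1690 J.
Q = ΔU = 1690 J.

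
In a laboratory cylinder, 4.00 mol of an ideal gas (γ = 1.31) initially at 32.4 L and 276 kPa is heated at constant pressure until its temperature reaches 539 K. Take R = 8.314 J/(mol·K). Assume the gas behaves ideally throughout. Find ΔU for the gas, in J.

29000 J

T₁ = P₁V₁/(nR) = 276×32.4/(4.00×8.314) = 269 K.
Isobaric: P stays 276 kPa; V/T = const ⇒ T₂ = 539 K, V₂ = 64.9 L.
For an ideal gas ΔU = nCvΔT with Cv = R/(γ−1) = 26.8 J/(mol·K).
ΔU = 4.00×26.8×(539−269) = 29000 J.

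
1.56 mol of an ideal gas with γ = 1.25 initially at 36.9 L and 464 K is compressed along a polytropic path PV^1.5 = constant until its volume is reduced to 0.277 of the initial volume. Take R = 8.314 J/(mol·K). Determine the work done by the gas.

P₁ = nRT₁/V₁ = 1.56×8.314×464/36.9 = 163 kPa.
Polytropic n=1.5: T₂ = T₁(V₁/V₂)^(n−1) = 464×(3.61)^0.50 = 882 K; P₂ = P₁(V₁/V₂)^n = 1120 kPa.
W = (P₁V₁−P₂V₂)/(n−1) = (163×36.9−1120×10.2)/0.50 = -10800 J.

-10800 J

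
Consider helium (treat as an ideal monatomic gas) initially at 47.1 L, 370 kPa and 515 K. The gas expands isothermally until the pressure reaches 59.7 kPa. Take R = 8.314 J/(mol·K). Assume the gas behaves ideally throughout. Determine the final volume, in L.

Isothermal: T stays 515 K; PV = const ⇒ V₂ = 292 L, P₂ = 59.7 kPa.

292 L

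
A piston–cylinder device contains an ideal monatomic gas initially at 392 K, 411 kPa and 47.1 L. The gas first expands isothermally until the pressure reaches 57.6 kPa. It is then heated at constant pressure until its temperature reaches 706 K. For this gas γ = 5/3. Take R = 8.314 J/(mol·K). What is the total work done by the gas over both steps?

53500 J

n = P₁V₁/(RT₁) = 411×47.1/(8.314×392) = 5.94 mol.
Step 1 — Isothermal: T stays 392 K; PV = const ⇒ V₂ = 336 L, P₂ = 57.6 kPa.
ΔU = 0 (ideal gas, T constant).
W = nRT ln(V₂/V₁) = 5.94×8.314×392×ln(7.14) = 38000 J.
Q = ΔU + W = 38000 J.
State after step 1: P = 57.6 kPa, V = 336 L, T = 392 K.
Step 2 — Isobaric: P stays 57.6 kPa; V/T = const ⇒ T₂ = 706 K, V₂ = 605 L.
W = PΔV = 57.6×(605−336) kPa·L = 15500 J.
ΔU = nCvΔT = 5.94×12.5×(706−392) = 23300 J.
Q = ΔU + W = nCpΔT = 38800 J.
Net over both steps: W = 53500 J, Q = 76800 J, ΔU = 23300 J.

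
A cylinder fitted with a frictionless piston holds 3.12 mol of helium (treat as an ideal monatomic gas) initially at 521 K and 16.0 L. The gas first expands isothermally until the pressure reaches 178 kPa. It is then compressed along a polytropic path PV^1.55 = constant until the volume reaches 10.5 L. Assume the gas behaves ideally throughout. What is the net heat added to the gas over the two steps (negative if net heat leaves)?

12600 J

P₁ = nRT₁/V₁ = 3.12×8.314×521/16.0 = 845 kPa.
Step 1 — Isothermal: T stays 521 K; PV = const ⇒ V₂ = 75.9 L, P₂ = 178 kPa.
ΔU = 0 (ideal gas, T constant).
W = nRT ln(V₂/V₁) = 3.12×8.314×521×ln(4.75) = 21000 J.
Q = ΔU + W = 21000 J.
State after step 1: P = 178 kPa, V = 75.9 L, T = 521 K.
Step 2 — Polytropic n=1.55: T₂ = T₁(V₁/V₂)^(n−1) = 521×(7.23)^0.55 = 1550 K; P₂ = P₁(V₁/V₂)^n = 3820 kPa.
W = (P₁V₁−P₂V₂)/(n−1) = (178×75.9−3820×10.5)/0.55 = -48400 J.
ΔU = nCvΔT = 3.12×12.5×(1550−521) = 39900 J.
Q = ΔU + W = -8470 J.
Net over both steps: W = -27300 J, Q = 12600 J, ΔU = 39900 J.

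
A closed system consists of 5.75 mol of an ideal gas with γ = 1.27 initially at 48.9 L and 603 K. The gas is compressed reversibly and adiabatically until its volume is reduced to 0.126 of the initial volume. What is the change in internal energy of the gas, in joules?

P₁ = nRT₁/V₁ = 5.75×8.314×603/48.9 = 590 kPa.
Adiabatic: TV^(γ−1) = const ⇒ T₂ = 603×(7.94)^0.270 = 1050 K; PV^γ = const ⇒ P₂ = 8180 kPa.
For an ideal gas ΔU = nCvΔT with Cv = R/(γ−1) = 30.8 J/(mol·K).
ΔU = 5.75×30.8×(1050−603) = 80000 J.

80000 J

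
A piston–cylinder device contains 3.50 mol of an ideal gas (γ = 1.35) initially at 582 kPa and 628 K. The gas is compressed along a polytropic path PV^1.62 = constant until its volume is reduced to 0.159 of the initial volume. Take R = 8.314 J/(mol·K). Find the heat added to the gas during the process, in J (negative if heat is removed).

V₁ = nRT₁/P₁ = 3.50×8.314×628/582 = 31.4 L.
Polytropic n=1.62: T₂ = T₁(V₁/V₂)^(n−1) = 628×(6.29)^0.62 = 1960 K; P₂ = P₁(V₁/V₂)^n = 11400 kPa.
W = (P₁V₁−P₂V₂)/(n−1) = (582×31.4−11400×4.99)/0.62 = -62700 J.
ΔU = nCvΔT = 3.50×23.8×(1960−628) = 111000 J.
Q = ΔU + W = 48400 J.

48400 J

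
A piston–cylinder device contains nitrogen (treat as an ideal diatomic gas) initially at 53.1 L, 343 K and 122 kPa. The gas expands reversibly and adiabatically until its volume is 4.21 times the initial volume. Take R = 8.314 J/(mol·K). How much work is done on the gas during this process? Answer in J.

-7080 J

n = P₁V₁/(RT₁) = 122×53.1/(8.314×343) = 2.27 mol.
Adiabatic: TV^(γ−1) = const ⇒ T₂ = 343×(0.238)^0.400 = 193 K; PV^γ = const ⇒ P₂ = 16.3 kPa.
ΔU = nCvΔT = 2.27×20.8×(193−343) = -7080 J.
Q = 0 for an adiabatic process, so W = −ΔU = 7080 J.
Work done on the gas = −W_by = -7080 J.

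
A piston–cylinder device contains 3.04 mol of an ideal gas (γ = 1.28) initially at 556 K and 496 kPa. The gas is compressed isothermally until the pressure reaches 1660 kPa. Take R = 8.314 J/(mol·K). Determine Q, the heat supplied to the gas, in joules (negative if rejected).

-17000 J

V₁ = nRT₁/P₁ = 3.04×8.314×556/496 = 28.3 L.
Isothermal: T stays 556 K; PV = const ⇒ V₂ = 8.47 L, P₂ = 1660 kPa.
ΔU = 0 (ideal gas, T constant).
W = nRT ln(V₂/V₁) = 3.04×8.314×556×ln(0.299) = -17000 J.
Q = ΔU + W = -17000 J.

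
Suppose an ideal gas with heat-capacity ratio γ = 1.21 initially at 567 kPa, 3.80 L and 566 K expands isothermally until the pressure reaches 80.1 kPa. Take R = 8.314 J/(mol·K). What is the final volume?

26.9 L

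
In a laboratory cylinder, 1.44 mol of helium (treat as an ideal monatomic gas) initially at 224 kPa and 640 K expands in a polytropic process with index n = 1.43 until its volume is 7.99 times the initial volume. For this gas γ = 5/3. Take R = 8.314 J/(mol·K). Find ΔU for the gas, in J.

V₁ = nRT₁/P₁ = 1.44×8.314×640/224 = 34.2 L.
Polytropic n=1.43: T₂ = T₁(V₁/V₂)^(n−1) = 640×(0.125)^0.43 = 262 K; P₂ = P₁(V₁/V₂)^n = 11.5 kPa.
For an ideal gas ΔU = nCvΔT with Cv = (3/2)R = 12.5 J/(mol·K).
ΔU = 1.44×12.5×(262−640) = -6790 J.

-6790 J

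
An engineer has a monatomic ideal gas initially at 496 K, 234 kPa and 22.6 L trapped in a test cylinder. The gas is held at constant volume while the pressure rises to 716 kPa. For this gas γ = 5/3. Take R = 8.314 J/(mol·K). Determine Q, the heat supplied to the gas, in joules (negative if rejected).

16300 J

n = P₁V₁/(RT₁) = 234×22.6/(8.314×496) = 1.28 mol.
Isochoric: V stays 22.6 L; P/T = const ⇒ T₂ = 1520 K, P₂ = 716 kPa.
W = 0 (no volume change).
ΔU = nCvΔT = 1.28×12.5×(1520−496) = 16300 J.
Q = ΔU = 16300 J.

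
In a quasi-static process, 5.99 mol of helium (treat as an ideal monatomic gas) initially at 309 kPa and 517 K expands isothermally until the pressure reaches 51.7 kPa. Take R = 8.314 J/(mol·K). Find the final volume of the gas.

V₁ = nRT₁/P₁ = 5.99×8.314×517/309 = 83.3 L.
Isothermal: T stays 517 K; PV = const ⇒ V₂ = 498 L, P₂ = 51.7 kPa.

498 L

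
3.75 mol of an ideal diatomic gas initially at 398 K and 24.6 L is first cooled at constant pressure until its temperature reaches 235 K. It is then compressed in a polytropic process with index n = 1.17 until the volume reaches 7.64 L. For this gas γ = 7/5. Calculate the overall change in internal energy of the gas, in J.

P₁ = nRT₁/V₁ = 3.75×8.314×398/24.6 = 504 kPa.
Step 1 — Isobaric: P stays 504 kPa; V/T = const ⇒ T₂ = 235 K, V₂ = 14.5 L.
W = PΔV = 504×(14.5−24.6) kPa·L = -5080 J.
ΔU = nCvΔT = 3.75×20.8×(235−398) = -12700 J.
Q = ΔU + W = nCpΔT = -17800 J.
State after step 1: P = 504 kPa, V = 14.5 L, T = 235 K.
Step 2 — Polytropic n=1.17: T₂ = T₁(V₁/V₂)^(n−1) = 235×(1.90)^0.17 = 262 K; P₂ = P₁(V₁/V₂)^n = 1070 kPa.
W = (P₁V₁−P₂V₂)/(n−1) = (504×14.5−1070×7.64)/0.17 = -4970 J.
ΔU = nCvΔT = 3.75×20.8×(262−235) = 2110 J.
Q = ΔU + W = -2860 J.
Net over both steps: W = -10100 J, Q = -20600 J, ΔU = -10600 J.

-10600 J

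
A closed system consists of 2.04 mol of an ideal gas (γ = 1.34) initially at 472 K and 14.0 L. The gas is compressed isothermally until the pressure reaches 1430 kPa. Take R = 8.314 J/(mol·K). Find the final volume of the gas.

5.60 L

P₁ = nRT₁/V₁ = 2.04×8.314×472/14.0 = 572 kPa.
Isothermal: T stays 472 K; PV = const ⇒ V₂ = 5.60 L, P₂ = 1430 kPa.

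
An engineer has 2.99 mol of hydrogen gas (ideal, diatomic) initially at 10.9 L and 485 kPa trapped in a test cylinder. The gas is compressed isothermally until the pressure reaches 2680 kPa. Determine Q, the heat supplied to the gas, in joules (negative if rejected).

T₁ = P₁V₁/(nR) = 485×10.9/(2.99×8.314) = 213 K.
Isothermal: T stays 213 K; PV = const ⇒ V₂ = 1.97 L, P₂ = 2680 kPa.
ΔU = 0 (ideal gas, T constant).
W = nRT ln(V₂/V₁) = 2.99×8.314×213×ln(0.181) = -9040 J.
Q = ΔU + W = -9040 J.

-9040 J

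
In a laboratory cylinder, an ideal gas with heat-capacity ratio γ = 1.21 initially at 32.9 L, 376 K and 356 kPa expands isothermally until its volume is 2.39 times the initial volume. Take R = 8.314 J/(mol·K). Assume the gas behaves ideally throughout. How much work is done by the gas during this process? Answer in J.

10200 J

n = P₁V₁/(RT₁) = 356×32.9/(8.314×376) = 3.75 mol.
Isothermal: T stays 376 K; PV = const ⇒ V₂ = 78.6 L, P₂ = 149 kPa.
W = nRT ln(V₂/V₁) = 3.75×8.314×376×ln(2.39) = 10200 J.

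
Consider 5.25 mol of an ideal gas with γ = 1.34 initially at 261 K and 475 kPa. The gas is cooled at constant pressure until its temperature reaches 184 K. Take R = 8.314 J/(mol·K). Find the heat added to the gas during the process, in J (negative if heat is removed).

-13200 J

V₁ = nRT₁/P₁ = 5.25×8.314×261/475 = 24.0 L.
Isobaric: P stays 475 kPa; V/T = const ⇒ T₂ = 184 K, V₂ = 16.9 L.
W = PΔV = 475×(16.9−24.0) kPa·L = -3360 J.
ΔU = nCvΔT = 5.25×24.5×(184−261) = -9890 J.
Q = ΔU + W = nCpΔT = -13200 J.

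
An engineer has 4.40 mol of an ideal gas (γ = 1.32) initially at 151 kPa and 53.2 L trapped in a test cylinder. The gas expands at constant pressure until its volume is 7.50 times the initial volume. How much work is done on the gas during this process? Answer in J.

T₁ = P₁V₁/(nR) = 151×53.2/(4.40×8.314) = 220 K.
Isobaric: P stays 151 kPa; V/T = const ⇒ T₂ = 1650 K, V₂ = 399 L.
W = PΔV = 151×(399−53.2) kPa·L = 52200 J.
Work done on the gas = −W_by = -52200 J.

-52200 J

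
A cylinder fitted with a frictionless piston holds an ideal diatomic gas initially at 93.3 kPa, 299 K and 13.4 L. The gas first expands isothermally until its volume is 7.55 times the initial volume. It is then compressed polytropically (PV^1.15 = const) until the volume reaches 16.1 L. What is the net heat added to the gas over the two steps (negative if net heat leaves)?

n = P₁V₁/(RT₁) = 93.3×13.4/(8.314×299) = 0.503 mol.
Step 1 — Isothermal: T stays 299 K; PV = const ⇒ V₂ = 101 L, P₂ = 12.4 kPa.
ΔU = 0 (ideal gas, T constant).
W = nRT ln(V₂/V₁) = 0.503×8.314×299×ln(7.55) = 2530 J.
Q = ΔU + W = 2530 J.
State after step 1: P = 12.4 kPa, V = 101 L, T = 299 K.
Step 2 — Polytropic n=1.15: T₂ = T₁(V₁/V₂)^(n−1) = 299×(6.28)^0.15 = 394 K; P₂ = P₁(V₁/V₂)^n = 102 kPa.
W = (P₁V₁−P₂V₂)/(n−1) = (12.4×101−102×16.1)/0.15 = -2650 J.
ΔU = nCvΔT = 0.503×20.8×(394−299) = 992 J.
Q = ΔU + W = -1650 J.
Net over both steps: W = -118 J, Q = 874 J, ΔU = 992 J.

874 J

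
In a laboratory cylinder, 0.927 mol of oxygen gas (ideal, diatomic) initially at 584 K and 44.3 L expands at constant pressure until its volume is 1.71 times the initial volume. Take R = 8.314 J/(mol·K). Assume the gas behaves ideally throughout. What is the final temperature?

999 K

P₁ = nRT₁/V₁ = 0.927×8.314×584/44.3 = 102 kPa.
Isobaric: P stays 102 kPa; V/T = const ⇒ T₂ = 999 K, V₂ = 75.8 L.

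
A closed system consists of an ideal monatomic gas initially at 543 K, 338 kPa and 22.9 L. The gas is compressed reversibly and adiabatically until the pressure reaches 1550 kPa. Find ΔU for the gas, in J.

n = P₁V₁/(RT₁) = 338×22.9/(8.314×543) = 1.71 mol.
Adiabatic: T₂/T₁ = (P₂/P₁)^((γ−1)/γ) ⇒ T₂ = 543×(4.59)^0.400 = 999 K; V₂ = 9.18 L.
For an ideal gas ΔU = nCvΔT with Cv = (3/2)R = 12.5 J/(mol·K).
ΔU = 1.71×12.5×(999−543) = 9740 J.

9740 J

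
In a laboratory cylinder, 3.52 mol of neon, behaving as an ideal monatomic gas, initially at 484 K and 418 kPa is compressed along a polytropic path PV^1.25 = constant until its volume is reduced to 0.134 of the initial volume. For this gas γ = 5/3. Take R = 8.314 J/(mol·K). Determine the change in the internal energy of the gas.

V₁ = nRT₁/P₁ = 3.52×8.314×484/418 = 33.9 L.
Polytropic n=1.25: T₂ = T₁(V₁/V₂)^(n−1) = 484×(7.46)^0.25 = 800 K; P₂ = P₁(V₁/V₂)^n = 5160 kPa.
For an ideal gas ΔU = nCvΔT with Cv = (3/2)R = 12.5 J/(mol·K).
ΔU = 3.52×12.5×(800−484) = 13900 J.

13900 J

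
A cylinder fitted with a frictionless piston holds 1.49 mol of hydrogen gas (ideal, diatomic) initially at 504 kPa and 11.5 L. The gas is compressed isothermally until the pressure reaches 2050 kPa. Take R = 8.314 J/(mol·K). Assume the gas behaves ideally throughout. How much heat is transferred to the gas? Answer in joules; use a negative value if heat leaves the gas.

-8130 J

T₁ = P₁V₁/(nR) = 504×11.5/(1.49×8.314) = 468 K.
Isothermal: T stays 468 K; PV = const ⇒ V₂ = 2.83 L, P₂ = 2050 kPa.
ΔU = 0 (ideal gas, T constant).
W = nRT ln(V₂/V₁) = 1.49×8.314×468×ln(0.246) = -8130 J.
Q = ΔU + W = -8130 J.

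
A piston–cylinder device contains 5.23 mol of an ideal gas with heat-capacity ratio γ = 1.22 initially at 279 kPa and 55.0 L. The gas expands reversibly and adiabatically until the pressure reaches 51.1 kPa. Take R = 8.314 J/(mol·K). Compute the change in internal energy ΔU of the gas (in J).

T₁ = P₁V₁/(nR) = 279×55.0/(5.23×8.314) = 353 K.
Adiabatic: T₂/T₁ = (P₂/P₁)^((γ−1)/γ) ⇒ T₂ = 353×(0.183)^0.180 = 260 K; V₂ = 221 L.
For an ideal gas ΔU = nCvΔT with Cv = R/(γ−1) = 37.8 J/(mol·K).
ΔU = 5.23×37.8×(260−353) = -18400 J.

-18400 J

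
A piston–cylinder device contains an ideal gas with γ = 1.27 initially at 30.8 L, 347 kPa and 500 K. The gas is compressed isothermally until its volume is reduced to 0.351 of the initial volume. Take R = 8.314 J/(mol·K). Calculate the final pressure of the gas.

989 kPa

Isothermal: T stays 500 K; PV = const ⇒ V₂ = 10.8 L, P₂ = 989 kPa.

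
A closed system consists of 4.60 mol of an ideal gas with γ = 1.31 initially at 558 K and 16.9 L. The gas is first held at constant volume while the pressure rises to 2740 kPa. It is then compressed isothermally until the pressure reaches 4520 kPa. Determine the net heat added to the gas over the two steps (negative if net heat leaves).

P₁ = nRT₁/V₁ = 4.60×8.314×558/16.9 = 1260 kPa.
Step 1 — Isochoric: V stays 16.9 L; P/T = const ⇒ T₂ = 1210 K, P₂ = 2740 kPa.
W = 0 (no volume change).
ΔU = nCvΔT = 4.60×26.8×(1210−558) = 80500 J.
Q = ΔU = 80500 J.
State after step 1: P = 2740 kPa, V = 16.9 L, T = 1210 K.
Step 2 — Isothermal: T stays 1210 K; PV = const ⇒ V₂ = 10.2 L, P₂ = 4520 kPa.
ΔU = 0 (ideal gas, T constant).
W = nRT ln(V₂/V₁) = 4.60×8.314×1210×ln(0.606) = -23200 J.
Q = ΔU + W = -23200 J.
Net over both steps: W = -23200 J, Q = 57400 J, ΔU = 80500 J.

57400 J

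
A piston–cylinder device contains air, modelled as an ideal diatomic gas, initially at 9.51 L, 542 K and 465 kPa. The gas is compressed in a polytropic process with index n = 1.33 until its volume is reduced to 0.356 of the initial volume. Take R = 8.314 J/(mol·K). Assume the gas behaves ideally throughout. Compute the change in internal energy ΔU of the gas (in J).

n = P₁V₁/(RT₁) = 465×9.51/(8.314×542) = 0.981 mol.
Polytropic n=1.33: T₂ = T₁(V₁/V₂)^(n−1) = 542×(2.81)^0.33 = 762 K; P₂ = P₁(V₁/V₂)^n = 1840 kPa.
For an ideal gas ΔU = nCvΔT with Cv = (5/2)R = 20.8 J/(mol·K).
ΔU = 0.981×20.8×(762−542) = 4490 J.

4490 J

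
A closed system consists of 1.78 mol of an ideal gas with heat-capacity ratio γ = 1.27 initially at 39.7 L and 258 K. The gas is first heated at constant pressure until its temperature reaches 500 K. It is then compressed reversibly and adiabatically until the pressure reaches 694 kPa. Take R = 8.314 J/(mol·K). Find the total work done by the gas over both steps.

-10700 J

P₁ = nRT₁/V₁ = 1.78×8.314×258/39.7 = 96.2 kPa.
Step 1 — Isobaric: P stays 96.2 kPa; V/T = const ⇒ T₂ = 500 K, V₂ = 76.9 L.
W = PΔV = 96.2×(76.9−39.7) kPa·L = 3580 J.
ΔU = nCvΔT = 1.78×30.8×(500−258) = 13300 J.
Q = ΔU + W = nCpΔT = 16800 J.
State after step 1: P = 96.2 kPa, V = 76.9 L, T = 500 K.
Step 2 — Adiabatic: T₂/T₁ = (P₂/P₁)^((γ−1)/γ) ⇒ T₂ = 500×(7.22)^0.213 = 761 K; V₂ = 16.2 L.
ΔU = nCvΔT = 1.78×30.8×(761−500) = 14300 J.
Q = 0 for an adiabatic process, so W = −ΔU = -14300 J.
Net over both steps: W = -10700 J, Q = 16800 J, ΔU = 27600 J.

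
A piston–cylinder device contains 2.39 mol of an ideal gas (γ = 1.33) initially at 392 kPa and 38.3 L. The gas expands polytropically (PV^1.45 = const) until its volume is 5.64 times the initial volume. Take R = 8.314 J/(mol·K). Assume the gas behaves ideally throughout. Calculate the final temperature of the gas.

T₁ = P₁V₁/(nR) = 392×38.3/(2.39×8.314) = 756 K.
Polytropic n=1.45: T₂ = T₁(V₁/V₂)^(n−1) = 756×(0.177)^0.45 = 347 K; P₂ = P₁(V₁/V₂)^n = 31.9 kPa.

347 K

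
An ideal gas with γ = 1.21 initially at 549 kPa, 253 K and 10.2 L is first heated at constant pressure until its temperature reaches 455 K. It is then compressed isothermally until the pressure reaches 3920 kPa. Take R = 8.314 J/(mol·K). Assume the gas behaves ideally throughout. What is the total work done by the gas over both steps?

n = P₁V₁/(RT₁) = 549×10.2/(8.314×253) = 2.66 mol.
Step 1 — Isobaric: P stays 549 kPa; V/T = const ⇒ T₂ = 455 K, V₂ = 18.3 L.
W = PΔV = 549×(18.3−10.2) kPa·L = 4470 J.
ΔU = nCvΔT = 2.66×39.6×(455−253) = 21300 J.
Q = ΔU + W = nCpΔT = 25800 J.
State after step 1: P = 549 kPa, V = 18.3 L, T = 455 K.
Step 2 — Isothermal: T stays 455 K; PV = const ⇒ V₂ = 2.57 L, P₂ = 3920 kPa.
ΔU = 0 (ideal gas, T constant).
W = nRT ln(V₂/V₁) = 2.66×8.314×455×ln(0.140) = -19800 J.
Q = ΔU + W = -19800 J.
Net over both steps: W = -15300 J, Q = 5960 J, ΔU = 21300 J.

-15300 J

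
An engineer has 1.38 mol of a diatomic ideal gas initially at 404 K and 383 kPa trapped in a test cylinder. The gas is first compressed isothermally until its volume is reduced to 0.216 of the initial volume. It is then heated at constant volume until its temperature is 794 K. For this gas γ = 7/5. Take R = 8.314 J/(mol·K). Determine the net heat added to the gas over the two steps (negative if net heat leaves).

4080 J

V₁ = nRT₁/P₁ = 1.38×8.314×404/383 = 12.1 L.
Step 1 — Isothermal: T stays 404 K; PV = const ⇒ V₂ = 2.61 L, P₂ = 1770 kPa.
ΔU = 0 (ideal gas, T constant).
W = nRT ln(V₂/V₁) = 1.38×8.314×404×ln(0.216) = -7100 J.
Q = ΔU + W = -7100 J.
State after step 1: P = 1770 kPa, V = 2.61 L, T = 404 K.
Step 2 — Isochoric: V stays 2.61 L; P/T = const ⇒ T₂ = 794 K, P₂ = 3480 kPa.
W = 0 (no volume change).
ΔU = nCvΔT = 1.38×20.8×(794−404) = 11200 J.
Q = ΔU = 11200 J.
Net over both steps: W = -7100 J, Q = 4080 J, ΔU = 11200 J.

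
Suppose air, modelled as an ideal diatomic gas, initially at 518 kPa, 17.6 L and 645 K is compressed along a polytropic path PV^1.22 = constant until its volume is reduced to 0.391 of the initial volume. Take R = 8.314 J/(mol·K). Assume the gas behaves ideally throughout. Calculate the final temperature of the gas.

793 K

Polytropic n=1.22: T₂ = T₁(V₁/V₂)^(n−1) = 645×(2.56)^0.22 = 793 K; P₂ = P₁(V₁/V₂)^n = 1630 kPa.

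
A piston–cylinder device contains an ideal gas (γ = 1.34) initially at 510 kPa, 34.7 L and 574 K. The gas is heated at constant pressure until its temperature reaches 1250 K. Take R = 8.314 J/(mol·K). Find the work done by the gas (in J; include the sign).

20800 J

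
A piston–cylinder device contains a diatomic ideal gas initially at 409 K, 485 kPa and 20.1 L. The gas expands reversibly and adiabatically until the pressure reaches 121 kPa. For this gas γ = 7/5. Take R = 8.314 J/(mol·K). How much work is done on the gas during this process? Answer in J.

-7980 J

n = P₁V₁/(RT₁) = 485×20.1/(8.314×409) = 2.87 mol.
Adiabatic: T₂/T₁ = (P₂/P₁)^((γ−1)/γ) ⇒ T₂ = 409×(0.249)^0.286 = 275 K; V₂ = 54.2 L.
ΔU = nCvΔT = 2.87×20.8×(275−409) = -7980 J.
Q = 0 for an adiabatic process, so W = −ΔU = 7980 J.
Work done on the gas = −W_by = -7980 J.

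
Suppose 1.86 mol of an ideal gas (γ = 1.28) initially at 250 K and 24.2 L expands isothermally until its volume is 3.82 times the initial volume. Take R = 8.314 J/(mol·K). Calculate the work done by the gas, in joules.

P₁ = nRT₁/V₁ = 1.86×8.314×250/24.2 = 160 kPa.
Isothermal: T stays 250 K; PV = const ⇒ V₂ = 92.4 L, P₂ = 41.8 kPa.
W = nRT ln(V₂/V₁) = 1.86×8.314×250×ln(3.82) = 5180 J.

5180 J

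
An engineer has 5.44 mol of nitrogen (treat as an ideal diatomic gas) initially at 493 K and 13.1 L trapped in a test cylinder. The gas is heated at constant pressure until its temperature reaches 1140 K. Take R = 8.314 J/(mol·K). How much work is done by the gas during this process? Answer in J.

P₁ = nRT₁/V₁ = 5.44×8.314×493/13.1 = 1700 kPa.
Isobaric: P stays 1700 kPa; V/T = const ⇒ T₂ = 1140 K, V₂ = 30.3 L.
W = PΔV = 1700×(30.3−13.1) kPa·L = 29300 J.

29300 J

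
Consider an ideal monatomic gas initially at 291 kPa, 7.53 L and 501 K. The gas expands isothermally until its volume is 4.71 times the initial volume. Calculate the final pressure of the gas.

Isothermal: T stays 501 K; PV = const ⇒ V₂ = 35.5 L, P₂ = 61.8 kPa.

61.8 kPa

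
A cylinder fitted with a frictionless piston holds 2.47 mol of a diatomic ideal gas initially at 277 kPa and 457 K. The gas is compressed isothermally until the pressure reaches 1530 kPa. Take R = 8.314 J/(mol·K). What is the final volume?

6.13 L

V₁ = nRT₁/P₁ = 2.47×8.314×457/277 = 33.9 L.
Isothermal: T stays 457 K; PV = const ⇒ V₂ = 6.13 L, P₂ = 1530 kPa.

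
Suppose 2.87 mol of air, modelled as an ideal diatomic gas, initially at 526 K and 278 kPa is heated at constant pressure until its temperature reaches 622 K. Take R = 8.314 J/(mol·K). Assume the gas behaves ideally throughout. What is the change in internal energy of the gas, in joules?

V₁ = nRT₁/P₁ = 2.87×8.314×526/278 = 45.1 L.
Isobaric: P stays 278 kPa; V/T = const ⇒ T₂ = 622 K, V₂ = 53.4 L.
For an ideal gas ΔU = nCvΔT with Cv = (5/2)R = 20.8 J/(mol·K).
ΔU = 2.87×20.8×(622−526) = 5730 J.

5730 J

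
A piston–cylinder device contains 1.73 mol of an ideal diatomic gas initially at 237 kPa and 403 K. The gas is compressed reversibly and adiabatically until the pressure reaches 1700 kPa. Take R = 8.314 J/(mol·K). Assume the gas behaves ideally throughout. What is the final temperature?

708 K

V₁ = nRT₁/P₁ = 1.73×8.314×403/237 = 24.5 L.
Adiabatic: T₂/T₁ = (P₂/P₁)^((γ−1)/γ) ⇒ T₂ = 403×(7.17)^0.286 = 708 K; V₂ = 5.99 L.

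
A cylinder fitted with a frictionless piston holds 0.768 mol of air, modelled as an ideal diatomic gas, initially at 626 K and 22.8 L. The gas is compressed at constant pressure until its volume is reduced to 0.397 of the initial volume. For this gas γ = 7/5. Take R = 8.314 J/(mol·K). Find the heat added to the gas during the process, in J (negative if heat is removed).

P₁ = nRT₁/V₁ = 0.768×8.314×626/22.8 = 175 kPa.
Isobaric: P stays 175 kPa; V/T = const ⇒ T₂ = 249 K, V₂ = 9.05 L.
W = PΔV = 175×(9.05−22.8) kPa·L = -2410 J.
ΔU = nCvΔT = 0.768×20.8×(249−626) = -6030 J.
Q = ΔU + W = nCpΔT = -8440 J.

-8440 J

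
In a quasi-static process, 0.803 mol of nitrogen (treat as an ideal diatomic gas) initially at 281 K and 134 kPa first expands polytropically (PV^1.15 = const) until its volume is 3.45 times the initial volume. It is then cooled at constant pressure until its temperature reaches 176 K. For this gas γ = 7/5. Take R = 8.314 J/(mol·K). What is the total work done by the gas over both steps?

1740 J

V₁ = nRT₁/P₁ = 0.803×8.314×281/134 = 14.0 L.
Step 1 — Polytropic n=1.15: T₂ = T₁(V₁/V₂)^(n−1) = 281×(0.290)^0.15 = 233 K; P₂ = P₁(V₁/V₂)^n = 32.3 kPa.
W = (P₁V₁−P₂V₂)/(n−1) = (134×14.0−32.3×48.3)/0.15 = 2120 J.
ΔU = nCvΔT = 0.803×20.8×(233−281) = -795 J.
Q = ΔU + W = 1330 J.
State after step 1: P = 32.3 kPa, V = 48.3 L, T = 233 K.
Step 2 — Isobaric: P stays 32.3 kPa; V/T = const ⇒ T₂ = 176 K, V₂ = 36.4 L.
W = PΔV = 32.3×(36.4−48.3) kPa·L = -383 J.
ΔU = nCvΔT = 0.803×20.8×(176−233) = -957 J.
Q = ΔU + W = nCpΔT = -1340 J.
Net over both steps: W = 1740 J, Q = -15.3 J, ΔU = -1750 J.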